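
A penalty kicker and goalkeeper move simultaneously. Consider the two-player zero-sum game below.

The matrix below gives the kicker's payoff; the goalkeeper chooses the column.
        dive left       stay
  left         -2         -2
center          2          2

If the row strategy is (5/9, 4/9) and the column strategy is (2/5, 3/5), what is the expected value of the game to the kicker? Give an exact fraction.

-2/9

Against (2/5, 3/5), each row's expected payoff is left: -2; center: 2.
Taking the (5/9, 4/9)-weighted average: (5/9)·(-2) + (4/9)·(2) = -2/9.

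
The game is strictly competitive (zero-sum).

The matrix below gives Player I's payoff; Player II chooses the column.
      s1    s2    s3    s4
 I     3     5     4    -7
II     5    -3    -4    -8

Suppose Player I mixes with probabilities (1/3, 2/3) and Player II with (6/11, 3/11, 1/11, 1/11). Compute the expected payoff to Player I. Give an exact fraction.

Against (6/11, 3/11, 1/11, 1/11), each row's expected payoff is I: 30/11; II: 9/11.
Taking the (1/3, 2/3)-weighted average: (1/3)·(30/11) + (2/3)·(9/11) = 16/11.

16/11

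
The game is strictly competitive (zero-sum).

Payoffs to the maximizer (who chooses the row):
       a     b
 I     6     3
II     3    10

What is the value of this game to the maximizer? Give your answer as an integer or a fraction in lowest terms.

51/10

Row minima are 3 and 3, so the maximizer's maximin is 3; column maxima are 6 and 10, so the minimizer's minimax is 6. These differ, so the equilibrium is in mixed strategies.
Let the maximizer play I with probability p. The minimizer is indifferent when 6p + 3(1−p) = 3p + 10(1−p), giving p = 7/10.
Let the minimizer play a with probability q. The maximizer is indifferent when 6q + 3(1−q) = 3q + 10(1−q), giving q = 7/10.
The value is 6·(7/10) + (3)·(3/10) = 51/10.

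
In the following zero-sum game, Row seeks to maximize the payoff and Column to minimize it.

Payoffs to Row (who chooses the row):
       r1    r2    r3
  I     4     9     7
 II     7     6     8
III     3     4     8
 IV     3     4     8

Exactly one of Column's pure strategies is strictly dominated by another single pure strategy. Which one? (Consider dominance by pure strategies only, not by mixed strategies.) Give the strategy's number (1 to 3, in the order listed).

3

Column prefers columns that give Row less. Compare r3 with r1: 4 < 7, 7 < 8, 3 < 8, 3 < 8.
So r1 strictly dominates r3 for Column; r3 is strictly dominated.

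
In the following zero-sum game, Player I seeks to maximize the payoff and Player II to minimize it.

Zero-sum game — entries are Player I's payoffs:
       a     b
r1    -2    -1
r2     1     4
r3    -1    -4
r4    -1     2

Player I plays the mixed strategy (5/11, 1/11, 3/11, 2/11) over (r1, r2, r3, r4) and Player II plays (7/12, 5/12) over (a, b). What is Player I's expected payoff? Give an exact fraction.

-13/12

Against (7/12, 5/12), each row's expected payoff is r1: -19/12; r2: 9/4; r3: -9/4; r4: 1/4.
Taking the (5/11, 1/11, 3/11, 2/11)-weighted average: (5/11)·(-19/12) + (1/11)·(9/4) + (3/11)·(-9/4) + (2/11)·(1/4) = -13/12.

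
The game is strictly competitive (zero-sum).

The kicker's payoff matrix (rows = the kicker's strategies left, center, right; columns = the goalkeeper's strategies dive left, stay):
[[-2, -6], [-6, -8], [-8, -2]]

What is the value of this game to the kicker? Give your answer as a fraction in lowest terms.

Row center is strictly dominated by row left, so the kicker never plays it.
The remaining 2×2 game on (left, right) × (dive left, stay) has no saddle point. Let the kicker play left with probability p; indifference gives −2p − 8(1−p) = −6p − 2(1−p), so p = 3/5.
Similarly the goalkeeper's optimal q on dive left is 2/5, and the value is -2·(2/5) + (-6)·(3/5) = -22/5.

-22/5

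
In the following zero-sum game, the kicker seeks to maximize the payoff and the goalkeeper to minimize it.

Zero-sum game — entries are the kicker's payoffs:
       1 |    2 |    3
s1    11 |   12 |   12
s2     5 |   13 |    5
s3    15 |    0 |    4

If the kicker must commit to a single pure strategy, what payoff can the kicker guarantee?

The worst-case payoff for each row is s1: 11, s2: 5, s3: 0.
The best of these is 11.

11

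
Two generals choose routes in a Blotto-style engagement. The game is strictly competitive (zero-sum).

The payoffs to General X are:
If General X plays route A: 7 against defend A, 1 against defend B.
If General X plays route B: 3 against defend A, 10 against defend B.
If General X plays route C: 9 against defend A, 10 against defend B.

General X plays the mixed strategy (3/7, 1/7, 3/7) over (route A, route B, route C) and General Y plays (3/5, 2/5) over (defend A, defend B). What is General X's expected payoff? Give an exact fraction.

Against (3/5, 2/5), each row's expected payoff is route A: 23/5; route B: 29/5; route C: 47/5.
Taking the (3/7, 1/7, 3/7)-weighted average: (3/7)·(23/5) + (1/7)·(29/5) + (3/7)·(47/5) = 239/35.

239/35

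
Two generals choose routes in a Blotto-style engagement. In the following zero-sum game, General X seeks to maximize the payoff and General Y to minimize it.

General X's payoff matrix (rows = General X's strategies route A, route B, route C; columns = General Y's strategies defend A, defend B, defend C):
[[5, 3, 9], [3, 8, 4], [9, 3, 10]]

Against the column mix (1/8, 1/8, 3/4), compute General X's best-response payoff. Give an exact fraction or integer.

route A: (5)·(1/8) + (3)·(1/8) + (9)·(3/4) = 31/4.
route B: (3)·(1/8) + (8)·(1/8) + (4)·(3/4) = 35/8.
route C: (9)·(1/8) + (3)·(1/8) + (10)·(3/4) = 9.
The best pure response is route C with expected payoff 9.

9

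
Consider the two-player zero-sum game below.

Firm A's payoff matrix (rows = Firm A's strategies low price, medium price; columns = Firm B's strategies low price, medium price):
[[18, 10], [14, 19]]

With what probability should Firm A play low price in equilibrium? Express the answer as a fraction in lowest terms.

Row minima are 10 and 14, so Firm A's maximin is 14; column maxima are 18 and 19, so Firm B's minimax is 18. These differ, so the equilibrium is in mixed strategies.
Let Firm A play low price with probability p. Firm B is indifferent when 18p + 14(1−p) = 10p + 19(1−p), giving p = 5/13.

5/13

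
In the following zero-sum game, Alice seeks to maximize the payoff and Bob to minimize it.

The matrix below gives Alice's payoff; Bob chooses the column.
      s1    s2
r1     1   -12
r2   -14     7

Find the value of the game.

-161/34

Row minima are -12 and -14, so Alice's maximin is -12; column maxima are 1 and 7, so Bob's minimax is 1. These differ, so the equilibrium is in mixed strategies.
Let Alice play r1 with probability p. Bob is indifferent when p − 14(1−p) = −12p + 7(1−p), giving p = 21/34.
Let Bob play s1 with probability q. Alice is indifferent when q − 12(1−q) = −14q + 7(1−q), giving q = 19/34.
The value is 1·(19/34) + (-12)·(15/34) = -161/34.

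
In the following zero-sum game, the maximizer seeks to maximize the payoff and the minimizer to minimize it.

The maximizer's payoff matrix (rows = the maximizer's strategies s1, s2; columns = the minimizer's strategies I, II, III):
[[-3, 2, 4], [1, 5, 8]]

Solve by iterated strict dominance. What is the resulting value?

1

Row s1 is strictly dominated by row s2 (1>-3, 5>2, 8>4); eliminate s1.
Column II is strictly dominated by I for the minimizer (1<5); eliminate II.
Column III is strictly dominated by I for the minimizer (1<8); eliminate III.
Only (s2, I) remains, with payoff 1.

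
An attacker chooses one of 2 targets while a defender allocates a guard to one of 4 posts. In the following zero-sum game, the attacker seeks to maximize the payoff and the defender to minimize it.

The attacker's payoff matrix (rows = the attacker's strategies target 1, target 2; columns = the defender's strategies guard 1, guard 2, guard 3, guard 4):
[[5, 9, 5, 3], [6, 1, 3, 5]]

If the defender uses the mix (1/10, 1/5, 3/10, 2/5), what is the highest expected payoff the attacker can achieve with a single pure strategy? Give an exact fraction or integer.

target 1: (5)·(1/10) + (9)·(1/5) + (5)·(3/10) + (3)·(2/5) = 5.
target 2: (6)·(1/10) + (1)·(1/5) + (3)·(3/10) + (5)·(2/5) = 37/10.
The best pure response is target 1 with expected payoff 5.

5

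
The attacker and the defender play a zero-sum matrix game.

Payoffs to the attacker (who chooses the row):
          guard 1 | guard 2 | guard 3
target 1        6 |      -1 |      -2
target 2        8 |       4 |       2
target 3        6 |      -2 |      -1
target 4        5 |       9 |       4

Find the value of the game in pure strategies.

4

Row minima: -2, 2, -2, 4 → the attacker's maximin is 4.
Column maxima: 8, 9, 4 → the defender's minimax is 4.
They coincide at (target 4, guard 3), so the value is 4.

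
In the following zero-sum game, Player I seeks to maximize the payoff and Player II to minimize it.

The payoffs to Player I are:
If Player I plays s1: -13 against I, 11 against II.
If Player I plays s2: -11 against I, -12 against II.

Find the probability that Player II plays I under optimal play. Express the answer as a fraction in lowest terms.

Row minima are -13 and -12, so Player I's maximin is -12; column maxima are -11 and 11, so Player II's minimax is -11. These differ, so the equilibrium is in mixed strategies.
Let Player II play I with probability q. Player I is indifferent when −13q + 11(1−q) = −11q − 12(1−q), giving q = 23/25.

23/25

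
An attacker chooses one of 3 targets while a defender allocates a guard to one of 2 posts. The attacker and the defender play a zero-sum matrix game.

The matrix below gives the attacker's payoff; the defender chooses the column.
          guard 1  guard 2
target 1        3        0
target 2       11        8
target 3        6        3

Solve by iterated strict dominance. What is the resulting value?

8

Column guard 1 is strictly dominated by guard 2 for the defender (0<3, 8<11, 3<6); eliminate guard 1.
Row target 1 is strictly dominated by row target 2 (8>0); eliminate target 1.
Row target 3 is strictly dominated by row target 2 (8>3); eliminate target 3.
Only (target 2, guard 2) remains, with payoff 8.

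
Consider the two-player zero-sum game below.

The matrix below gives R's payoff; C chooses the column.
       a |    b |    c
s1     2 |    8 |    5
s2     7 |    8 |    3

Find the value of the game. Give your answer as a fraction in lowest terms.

29/7

Column b is strictly dominated by c for C (it gives R more in every row).
The remaining 2×2 game on (s1, s2) × (a, c) has no saddle point. Let R play s1 with probability p; indifference gives 2p + 7(1−p) = 5p + 3(1−p), so p = 4/7.
Similarly C's optimal q on a is 2/7, and the value is 2·(2/7) + (5)·(5/7) = 29/7.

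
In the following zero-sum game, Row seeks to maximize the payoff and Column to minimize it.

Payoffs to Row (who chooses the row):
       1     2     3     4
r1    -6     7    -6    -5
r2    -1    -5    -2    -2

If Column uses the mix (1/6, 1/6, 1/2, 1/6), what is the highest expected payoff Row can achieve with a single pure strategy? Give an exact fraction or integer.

-7/3

r1: (-6)·(1/6) + (7)·(1/6) + (-6)·(1/2) + (-5)·(1/6) = -11/3.
r2: (-1)·(1/6) + (-5)·(1/6) + (-2)·(1/2) + (-2)·(1/6) = -7/3.
The best pure response is r2 with expected payoff -7/3.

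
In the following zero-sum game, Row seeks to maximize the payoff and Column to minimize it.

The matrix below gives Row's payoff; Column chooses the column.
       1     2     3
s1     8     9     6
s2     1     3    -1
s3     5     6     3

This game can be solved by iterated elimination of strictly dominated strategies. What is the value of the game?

6

Column 1 is strictly dominated by 3 for Column (6<8, -1<1, 3<5); eliminate 1.
Column 2 is strictly dominated by 3 for Column (6<9, -1<3, 3<6); eliminate 2.
Row s2 is strictly dominated by row s1 (6>-1); eliminate s2.
Row s3 is strictly dominated by row s1 (6>3); eliminate s3.
Only (s1, 3) remains, with payoff 6.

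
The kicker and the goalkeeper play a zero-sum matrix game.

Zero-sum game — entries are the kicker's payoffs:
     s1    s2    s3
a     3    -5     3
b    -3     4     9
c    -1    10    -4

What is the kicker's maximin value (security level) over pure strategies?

-3

The worst-case payoff for each row is a: -5, b: -3, c: -4.
The best of these is -3.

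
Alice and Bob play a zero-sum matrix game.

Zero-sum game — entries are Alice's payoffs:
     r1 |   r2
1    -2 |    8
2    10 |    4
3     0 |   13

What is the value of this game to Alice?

Row 1 is strictly dominated by row 3, so Alice never plays it.
The remaining 2×2 game on (2, 3) × (r1, r2) has no saddle point. Let Alice play 2 with probability p; indifference gives 10p = 4p + 13(1−p), so p = 13/19.
Similarly Bob's optimal q on r1 is 9/19, and the value is 10·(9/19) + (4)·(10/19) = 130/19.

130/19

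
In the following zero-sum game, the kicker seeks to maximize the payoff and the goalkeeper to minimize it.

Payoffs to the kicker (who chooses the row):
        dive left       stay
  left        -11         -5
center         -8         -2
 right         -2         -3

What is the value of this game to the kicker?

-20/7

Row left is strictly dominated by row center, so the kicker never plays it.
The remaining 2×2 game on (center, right) × (dive left, stay) has no saddle point. Let the kicker play center with probability p; indifference gives −8p − 2(1−p) = −2p − 3(1−p), so p = 1/7.
Similarly the goalkeeper's optimal q on dive left is 1/7, and the value is -8·(1/7) + (-2)·(6/7) = -20/7.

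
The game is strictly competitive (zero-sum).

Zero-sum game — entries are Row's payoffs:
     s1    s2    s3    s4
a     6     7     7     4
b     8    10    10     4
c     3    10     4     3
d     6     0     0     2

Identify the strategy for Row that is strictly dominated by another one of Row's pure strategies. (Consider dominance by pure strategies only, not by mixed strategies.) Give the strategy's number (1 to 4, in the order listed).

Compare d with b: 8 > 6, 10 > 0, 10 > 0, 4 > 2.
So b strictly dominates d for Row; d is strictly dominated.

4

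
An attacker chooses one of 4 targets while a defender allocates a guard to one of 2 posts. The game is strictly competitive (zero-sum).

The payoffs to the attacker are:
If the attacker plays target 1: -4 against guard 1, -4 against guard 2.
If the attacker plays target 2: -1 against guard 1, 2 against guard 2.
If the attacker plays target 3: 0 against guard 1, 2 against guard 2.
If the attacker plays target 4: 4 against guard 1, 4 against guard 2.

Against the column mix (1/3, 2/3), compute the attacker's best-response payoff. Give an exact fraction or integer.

target 1: (-4)·(1/3) + (-4)·(2/3) = -4.
target 2: (-1)·(1/3) + (2)·(2/3) = 1.
target 3: (0)·(1/3) + (2)·(2/3) = 4/3.
target 4: (4)·(1/3) + (4)·(2/3) = 4.
The best pure response is target 4 with expected payoff 4.

4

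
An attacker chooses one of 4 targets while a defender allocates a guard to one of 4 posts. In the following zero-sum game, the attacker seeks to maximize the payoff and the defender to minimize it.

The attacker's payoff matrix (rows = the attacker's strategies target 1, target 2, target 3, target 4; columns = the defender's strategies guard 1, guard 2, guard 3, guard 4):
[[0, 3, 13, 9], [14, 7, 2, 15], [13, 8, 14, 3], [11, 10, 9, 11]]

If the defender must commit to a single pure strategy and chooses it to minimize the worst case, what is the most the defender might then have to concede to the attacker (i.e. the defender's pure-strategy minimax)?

The worst case (largest entry) in each column is guard 1: 14, guard 2: 10, guard 3: 14, guard 4: 15.
The best (smallest) of these is 10.

10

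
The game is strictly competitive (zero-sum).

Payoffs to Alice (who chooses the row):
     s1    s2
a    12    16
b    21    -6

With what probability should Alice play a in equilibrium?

27/31

Row minima are 12 and -6, so Alice's maximin is 12; column maxima are 21 and 16, so Bob's minimax is 16. These differ, so the equilibrium is in mixed strategies.
Let Alice play a with probability p. Bob is indifferent when 12p + 21(1−p) = 16p − 6(1−p), giving p = 27/31.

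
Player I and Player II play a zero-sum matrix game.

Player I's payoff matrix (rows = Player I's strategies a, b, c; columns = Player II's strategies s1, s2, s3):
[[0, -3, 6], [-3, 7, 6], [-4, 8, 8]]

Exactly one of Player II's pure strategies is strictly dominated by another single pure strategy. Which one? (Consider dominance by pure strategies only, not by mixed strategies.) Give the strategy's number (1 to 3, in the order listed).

3

Player II prefers columns that give Player I less. Compare s3 with s1: 0 < 6, -3 < 6, -4 < 8.
So s1 strictly dominates s3 for Player II; s3 is strictly dominated.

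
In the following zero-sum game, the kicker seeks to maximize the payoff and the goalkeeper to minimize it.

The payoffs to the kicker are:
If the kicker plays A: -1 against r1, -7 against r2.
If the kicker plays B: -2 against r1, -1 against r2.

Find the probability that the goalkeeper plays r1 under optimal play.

Row minima are -7 and -2, so the kicker's maximin is -2; column maxima are -1 and -1, so the goalkeeper's minimax is -1. These differ, so the equilibrium is in mixed strategies.
Let the goalkeeper play r1 with probability q. The kicker is indifferent when −q − 7(1−q) = −2q − (1−q), giving q = 6/7.

6/7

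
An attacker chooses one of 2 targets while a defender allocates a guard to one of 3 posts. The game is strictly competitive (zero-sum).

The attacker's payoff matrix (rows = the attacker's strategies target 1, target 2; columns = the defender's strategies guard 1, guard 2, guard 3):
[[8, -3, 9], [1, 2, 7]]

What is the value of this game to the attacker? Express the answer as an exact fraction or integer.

19/12

Column guard 3 is strictly dominated by guard 1 for the defender (it gives the attacker more in every row).
The remaining 2×2 game on (target 1, target 2) × (guard 1, guard 2) has no saddle point. Let the attacker play target 1 with probability p; indifference gives 8p + (1−p) = −3p + 2(1−p), so p = 1/12.
Similarly the defender's optimal q on guard 1 is 5/12, and the value is 8·(5/12) + (-3)·(7/12) = 19/12.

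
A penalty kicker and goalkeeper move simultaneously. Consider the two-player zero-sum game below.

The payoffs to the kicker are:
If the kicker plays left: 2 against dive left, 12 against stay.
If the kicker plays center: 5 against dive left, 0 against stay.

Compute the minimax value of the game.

Row minima are 2 and 0, so the kicker's maximin is 2; column maxima are 5 and 12, so the goalkeeper's minimax is 5. These differ, so the equilibrium is in mixed strategies.
Let the kicker play left with probability p. The goalkeeper is indifferent when 2p + 5(1−p) = 12p, giving p = 1/3.
Let the goalkeeper play dive left with probability q. The kicker is indifferent when 2q + 12(1−q) = 5q, giving q = 4/5.
The value is 2·(4/5) + (12)·(1/5) = 4.

4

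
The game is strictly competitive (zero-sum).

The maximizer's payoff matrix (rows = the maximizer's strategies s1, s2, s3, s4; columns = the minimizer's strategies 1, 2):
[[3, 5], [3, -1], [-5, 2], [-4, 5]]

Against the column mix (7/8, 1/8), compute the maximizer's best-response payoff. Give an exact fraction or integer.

s1: (3)·(7/8) + (5)·(1/8) = 13/4.
s2: (3)·(7/8) + (-1)·(1/8) = 5/2.
s3: (-5)·(7/8) + (2)·(1/8) = -33/8.
s4: (-4)·(7/8) + (5)·(1/8) = -23/8.
The best pure response is s1 with expected payoff 13/4.

13/4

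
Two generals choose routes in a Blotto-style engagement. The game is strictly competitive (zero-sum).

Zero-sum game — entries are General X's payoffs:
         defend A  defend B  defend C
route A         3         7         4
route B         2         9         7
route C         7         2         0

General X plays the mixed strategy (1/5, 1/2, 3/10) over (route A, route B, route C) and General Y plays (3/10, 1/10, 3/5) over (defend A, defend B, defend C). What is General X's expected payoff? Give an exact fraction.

Against (3/10, 1/10, 3/5), each row's expected payoff is route A: 4; route B: 57/10; route C: 23/10.
Taking the (1/5, 1/2, 3/10)-weighted average: (1/5)·(4) + (1/2)·(57/10) + (3/10)·(23/10) = 217/50.

217/50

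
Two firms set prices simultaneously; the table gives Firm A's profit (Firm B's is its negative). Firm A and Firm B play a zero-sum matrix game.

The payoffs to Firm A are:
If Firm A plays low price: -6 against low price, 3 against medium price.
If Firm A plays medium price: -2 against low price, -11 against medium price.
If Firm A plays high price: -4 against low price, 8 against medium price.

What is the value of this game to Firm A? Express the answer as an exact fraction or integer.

-20/7

Row low price is strictly dominated by row high price, so Firm A never plays it.
The remaining 2×2 game on (medium price, high price) × (low price, medium price) has no saddle point. Let Firm A play medium price with probability p; indifference gives −2p − 4(1−p) = −11p + 8(1−p), so p = 4/7.
Similarly Firm B's optimal q on low price is 19/21, and the value is -2·(19/21) + (-11)·(2/21) = -20/7.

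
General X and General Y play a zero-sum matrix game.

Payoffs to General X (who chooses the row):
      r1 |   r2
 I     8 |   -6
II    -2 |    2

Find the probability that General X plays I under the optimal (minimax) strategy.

2/9

Row minima are -6 and -2, so General X's maximin is -2; column maxima are 8 and 2, so General Y's minimax is 2. These differ, so the equilibrium is in mixed strategies.
Let General X play I with probability p. General Y is indifferent when 8p − 2(1−p) = −6p + 2(1−p), giving p = 2/9.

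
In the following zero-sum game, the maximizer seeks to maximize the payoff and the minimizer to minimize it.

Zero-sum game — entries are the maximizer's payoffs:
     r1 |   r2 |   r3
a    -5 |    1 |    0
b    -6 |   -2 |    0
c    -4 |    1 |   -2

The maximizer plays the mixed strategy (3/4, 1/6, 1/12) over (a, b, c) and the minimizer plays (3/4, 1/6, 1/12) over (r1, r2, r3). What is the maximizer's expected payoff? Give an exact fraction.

-539/144

Against (3/4, 1/6, 1/12), each row's expected payoff is a: -43/12; b: -29/6; c: -3.
Taking the (3/4, 1/6, 1/12)-weighted average: (3/4)·(-43/12) + (1/6)·(-29/6) + (1/12)·(-3) = -539/144.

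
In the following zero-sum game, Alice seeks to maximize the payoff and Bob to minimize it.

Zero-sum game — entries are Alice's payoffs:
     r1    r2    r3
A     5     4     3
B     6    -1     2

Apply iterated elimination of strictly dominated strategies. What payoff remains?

Column r1 is strictly dominated by r2 for Bob (4<5, -1<6); eliminate r1.
Row B is strictly dominated by row A (4>-1, 3>2); eliminate B.
Column r2 is strictly dominated by r3 for Bob (3<4); eliminate r2.
Only (A, r3) remains, with payoff 3.

3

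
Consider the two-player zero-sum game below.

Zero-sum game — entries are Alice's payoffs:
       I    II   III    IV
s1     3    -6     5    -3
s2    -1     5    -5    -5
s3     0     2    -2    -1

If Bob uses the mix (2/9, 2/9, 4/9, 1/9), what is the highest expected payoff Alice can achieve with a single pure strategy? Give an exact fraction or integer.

s1: (3)·(2/9) + (-6)·(2/9) + (5)·(4/9) + (-3)·(1/9) = 11/9.
s2: (-1)·(2/9) + (5)·(2/9) + (-5)·(4/9) + (-5)·(1/9) = -17/9.
s3: (0)·(2/9) + (2)·(2/9) + (-2)·(4/9) + (-1)·(1/9) = -5/9.
The best pure response is s1 with expected payoff 11/9.

11/9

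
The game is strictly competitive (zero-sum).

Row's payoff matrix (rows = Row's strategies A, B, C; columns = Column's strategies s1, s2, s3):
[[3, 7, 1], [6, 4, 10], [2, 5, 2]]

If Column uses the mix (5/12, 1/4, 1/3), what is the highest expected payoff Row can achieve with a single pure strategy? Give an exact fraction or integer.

A: (3)·(5/12) + (7)·(1/4) + (1)·(1/3) = 10/3.
B: (6)·(5/12) + (4)·(1/4) + (10)·(1/3) = 41/6.
C: (2)·(5/12) + (5)·(1/4) + (2)·(1/3) = 11/4.
The best pure response is B with expected payoff 41/6.

41/6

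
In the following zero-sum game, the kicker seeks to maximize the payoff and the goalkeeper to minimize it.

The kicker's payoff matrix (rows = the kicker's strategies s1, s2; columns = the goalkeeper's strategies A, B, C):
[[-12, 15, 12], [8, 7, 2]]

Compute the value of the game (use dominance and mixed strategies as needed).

Column B is strictly dominated by C for the goalkeeper (it gives the kicker more in every row).
The remaining 2×2 game on (s1, s2) × (A, C) has no saddle point. Let the kicker play s1 with probability p; indifference gives −12p + 8(1−p) = 12p + 2(1−p), so p = 1/5.
Similarly the goalkeeper's optimal q on A is 1/3, and the value is -12·(1/3) + (12)·(2/3) = 4.

4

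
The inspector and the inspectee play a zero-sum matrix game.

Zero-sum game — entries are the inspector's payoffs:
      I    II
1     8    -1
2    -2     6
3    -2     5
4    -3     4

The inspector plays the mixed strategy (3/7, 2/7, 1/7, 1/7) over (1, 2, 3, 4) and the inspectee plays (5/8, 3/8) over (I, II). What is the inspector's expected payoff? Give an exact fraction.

Against (5/8, 3/8), each row's expected payoff is 1: 37/8; 2: 1; 3: 5/8; 4: -3/8.
Taking the (3/7, 2/7, 1/7, 1/7)-weighted average: (3/7)·(37/8) + (2/7)·(1) + (1/7)·(5/8) + (1/7)·(-3/8) = 129/56.

129/56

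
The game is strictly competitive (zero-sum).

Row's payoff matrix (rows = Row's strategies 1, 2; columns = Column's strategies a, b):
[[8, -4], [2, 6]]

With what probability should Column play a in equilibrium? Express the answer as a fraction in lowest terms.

5/8

Row minima are -4 and 2, so Row's maximin is 2; column maxima are 8 and 6, so Column's minimax is 6. These differ, so the equilibrium is in mixed strategies.
Let Column play a with probability q. Row is indifferent when 8q − 4(1−q) = 2q + 6(1−q), giving q = 5/8.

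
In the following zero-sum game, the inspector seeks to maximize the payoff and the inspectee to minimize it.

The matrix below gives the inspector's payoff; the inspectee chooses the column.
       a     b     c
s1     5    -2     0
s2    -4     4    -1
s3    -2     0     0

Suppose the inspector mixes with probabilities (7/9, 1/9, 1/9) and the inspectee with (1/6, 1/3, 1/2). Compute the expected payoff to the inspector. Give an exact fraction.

1/9

Against (1/6, 1/3, 1/2), each row's expected payoff is s1: 1/6; s2: 1/6; s3: -1/3.
Taking the (7/9, 1/9, 1/9)-weighted average: (7/9)·(1/6) + (1/9)·(1/6) + (1/9)·(-1/3) = 1/9.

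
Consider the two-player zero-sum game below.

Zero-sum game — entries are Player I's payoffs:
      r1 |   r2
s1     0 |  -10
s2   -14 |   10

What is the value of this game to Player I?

-70/17

Row minima are -10 and -14, so Player I's maximin is -10; column maxima are 0 and 10, so Player II's minimax is 0. These differ, so the equilibrium is in mixed strategies.
Let Player I play s1 with probability p. Player II is indifferent when −14(1−p) = −10p + 10(1−p), giving p = 12/17.
Let Player II play r1 with probability q. Player I is indifferent when −10(1−q) = −14q + 10(1−q), giving q = 10/17.
The value is 0·(10/17) + (-10)·(7/17) = -70/17.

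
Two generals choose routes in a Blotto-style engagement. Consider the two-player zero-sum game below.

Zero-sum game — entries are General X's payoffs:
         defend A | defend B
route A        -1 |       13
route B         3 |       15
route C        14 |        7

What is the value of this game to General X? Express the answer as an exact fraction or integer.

Row route A is strictly dominated by row route B, so General X never plays it.
The remaining 2×2 game on (route B, route C) × (defend A, defend B) has no saddle point. Let General X play route B with probability p; indifference gives 3p + 14(1−p) = 15p + 7(1−p), so p = 7/19.
Similarly General Y's optimal q on defend A is 8/19, and the value is 3·(8/19) + (15)·(11/19) = 189/19.

189/19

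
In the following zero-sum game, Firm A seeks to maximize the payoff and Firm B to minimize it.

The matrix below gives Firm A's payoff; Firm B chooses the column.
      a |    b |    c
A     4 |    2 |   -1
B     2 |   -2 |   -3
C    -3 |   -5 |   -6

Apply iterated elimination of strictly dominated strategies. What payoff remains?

Row B is strictly dominated by row A (4>2, 2>-2, -1>-3); eliminate B.
Row C is strictly dominated by row A (4>-3, 2>-5, -1>-6); eliminate C.
Column a is strictly dominated by b for Firm B (2<4); eliminate a.
Column b is strictly dominated by c for Firm B (-1<2); eliminate b.
Only (A, c) remains, with payoff -1.

-1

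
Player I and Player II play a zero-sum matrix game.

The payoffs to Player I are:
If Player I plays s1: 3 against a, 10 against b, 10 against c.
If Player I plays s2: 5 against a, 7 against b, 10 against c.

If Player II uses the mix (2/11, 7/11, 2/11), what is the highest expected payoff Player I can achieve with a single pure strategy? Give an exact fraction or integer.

96/11

s1: (3)·(2/11) + (10)·(7/11) + (10)·(2/11) = 96/11.
s2: (5)·(2/11) + (7)·(7/11) + (10)·(2/11) = 79/11.
The best pure response is s1 with expected payoff 96/11.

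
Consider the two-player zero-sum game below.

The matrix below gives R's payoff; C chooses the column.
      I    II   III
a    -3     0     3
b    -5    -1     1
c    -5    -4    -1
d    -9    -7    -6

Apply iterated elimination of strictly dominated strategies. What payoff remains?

Row d is strictly dominated by row a (-3>-9, 0>-7, 3>-6); eliminate d.
Column III is strictly dominated by I for C (-3<3, -5<1, -5<-1); eliminate III.
Column II is strictly dominated by I for C (-3<0, -5<-1, -5<-4); eliminate II.
Row b is strictly dominated by row a (-3>-5); eliminate b.
Row c is strictly dominated by row a (-3>-5); eliminate c.
Only (a, I) remains, with payoff -3.

-3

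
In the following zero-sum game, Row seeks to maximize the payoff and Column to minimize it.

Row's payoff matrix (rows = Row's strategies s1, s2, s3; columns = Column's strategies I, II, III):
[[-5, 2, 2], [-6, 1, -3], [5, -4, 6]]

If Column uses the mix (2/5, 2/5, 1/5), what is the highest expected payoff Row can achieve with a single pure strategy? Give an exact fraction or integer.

s1: (-5)·(2/5) + (2)·(2/5) + (2)·(1/5) = -4/5.
s2: (-6)·(2/5) + (1)·(2/5) + (-3)·(1/5) = -13/5.
s3: (5)·(2/5) + (-4)·(2/5) + (6)·(1/5) = 8/5.
The best pure response is s3 with expected payoff 8/5.

8/5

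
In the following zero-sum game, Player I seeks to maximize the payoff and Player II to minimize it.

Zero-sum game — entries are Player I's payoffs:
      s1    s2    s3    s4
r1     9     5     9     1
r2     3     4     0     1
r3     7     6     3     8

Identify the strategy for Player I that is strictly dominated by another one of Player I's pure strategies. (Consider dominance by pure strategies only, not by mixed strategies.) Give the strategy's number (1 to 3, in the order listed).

Compare r2 with r3: 7 > 3, 6 > 4, 3 > 0, 8 > 1.
So r3 strictly dominates r2 for Player I; r2 is strictly dominated.

2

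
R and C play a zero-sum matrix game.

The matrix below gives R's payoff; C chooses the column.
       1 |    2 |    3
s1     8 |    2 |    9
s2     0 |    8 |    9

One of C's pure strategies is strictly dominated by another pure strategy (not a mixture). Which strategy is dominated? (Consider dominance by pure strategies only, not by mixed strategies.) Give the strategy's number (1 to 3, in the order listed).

3

C prefers columns that give R less. Compare 3 with 1: 8 < 9, 0 < 9.
So 1 strictly dominates 3 for C; 3 is strictly dominated.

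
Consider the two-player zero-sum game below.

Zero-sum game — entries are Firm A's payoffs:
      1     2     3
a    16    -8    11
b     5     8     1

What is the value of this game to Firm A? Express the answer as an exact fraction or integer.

48/13

Column 1 is strictly dominated by 3 for Firm B (it gives Firm A more in every row).
The remaining 2×2 game on (a, b) × (2, 3) has no saddle point. Let Firm A play a with probability p; indifference gives −8p + 8(1−p) = 11p + (1−p), so p = 7/26.
Similarly Firm B's optimal q on 2 is 5/13, and the value is -8·(5/13) + (11)·(8/13) = 48/13.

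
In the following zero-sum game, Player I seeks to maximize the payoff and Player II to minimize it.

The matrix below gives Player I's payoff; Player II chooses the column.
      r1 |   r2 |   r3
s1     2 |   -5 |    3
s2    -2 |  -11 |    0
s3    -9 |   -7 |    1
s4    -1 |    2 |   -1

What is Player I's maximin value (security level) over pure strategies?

The worst-case payoff for each row is s1: -5, s2: -11, s3: -9, s4: -1.
The best of these is -1.

-1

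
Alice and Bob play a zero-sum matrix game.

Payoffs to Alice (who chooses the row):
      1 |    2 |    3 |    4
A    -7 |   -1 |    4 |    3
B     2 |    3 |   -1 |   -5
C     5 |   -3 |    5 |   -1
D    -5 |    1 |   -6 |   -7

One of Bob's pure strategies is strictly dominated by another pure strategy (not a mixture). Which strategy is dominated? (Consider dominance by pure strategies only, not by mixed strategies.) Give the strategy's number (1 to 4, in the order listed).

Bob prefers columns that give Alice less. Compare 3 with 4: 3 < 4, -5 < -1, -1 < 5, -7 < -6.
So 4 strictly dominates 3 for Bob; 3 is strictly dominated.

3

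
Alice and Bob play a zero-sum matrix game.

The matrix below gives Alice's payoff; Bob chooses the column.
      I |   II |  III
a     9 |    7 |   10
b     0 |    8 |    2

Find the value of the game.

36/5

Column III is strictly dominated by I for Bob (it gives Alice more in every row).
The remaining 2×2 game on (a, b) × (I, II) has no saddle point. Let Alice play a with probability p; indifference gives 9p = 7p + 8(1−p), so p = 4/5.
Similarly Bob's optimal q on I is 1/10, and the value is 9·(1/10) + (7)·(9/10) = 36/5.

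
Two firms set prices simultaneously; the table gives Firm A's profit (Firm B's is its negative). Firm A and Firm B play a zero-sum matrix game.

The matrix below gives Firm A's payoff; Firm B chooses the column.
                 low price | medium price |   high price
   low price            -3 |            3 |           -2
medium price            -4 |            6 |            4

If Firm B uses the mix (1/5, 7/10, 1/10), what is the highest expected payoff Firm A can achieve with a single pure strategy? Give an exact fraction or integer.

low price: (-3)·(1/5) + (3)·(7/10) + (-2)·(1/10) = 13/10.
medium price: (-4)·(1/5) + (6)·(7/10) + (4)·(1/10) = 19/5.
The best pure response is medium price with expected payoff 19/5.

19/5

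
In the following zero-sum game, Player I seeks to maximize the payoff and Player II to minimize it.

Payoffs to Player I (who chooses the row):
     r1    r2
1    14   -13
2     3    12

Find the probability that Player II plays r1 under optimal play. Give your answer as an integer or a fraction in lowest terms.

25/36

Row minima are -13 and 3, so Player I's maximin is 3; column maxima are 14 and 12, so Player II's minimax is 12. These differ, so the equilibrium is in mixed strategies.
Let Player II play r1 with probability q. Player I is indifferent when 14q − 13(1−q) = 3q + 12(1−q), giving q = 25/36.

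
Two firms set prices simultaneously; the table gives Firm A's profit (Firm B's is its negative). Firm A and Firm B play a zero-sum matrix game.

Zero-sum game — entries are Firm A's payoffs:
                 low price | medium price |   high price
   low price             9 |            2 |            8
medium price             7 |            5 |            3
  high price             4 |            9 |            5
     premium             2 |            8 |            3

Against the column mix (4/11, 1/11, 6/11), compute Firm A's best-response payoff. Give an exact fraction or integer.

low price: (9)·(4/11) + (2)·(1/11) + (8)·(6/11) = 86/11.
medium price: (7)·(4/11) + (5)·(1/11) + (3)·(6/11) = 51/11.
high price: (4)·(4/11) + (9)·(1/11) + (5)·(6/11) = 5.
premium: (2)·(4/11) + (8)·(1/11) + (3)·(6/11) = 34/11.
The best pure response is low price with expected payoff 86/11.

86/11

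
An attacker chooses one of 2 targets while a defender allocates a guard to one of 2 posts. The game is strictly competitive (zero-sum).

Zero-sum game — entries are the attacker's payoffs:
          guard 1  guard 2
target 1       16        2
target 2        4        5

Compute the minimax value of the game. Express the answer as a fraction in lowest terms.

24/5

Row minima are 2 and 4, so the attacker's maximin is 4; column maxima are 16 and 5, so the defender's minimax is 5. These differ, so the equilibrium is in mixed strategies.
Let the attacker play target 1 with probability p. The defender is indifferent when 16p + 4(1−p) = 2p + 5(1−p), giving p = 1/15.
Let the defender play guard 1 with probability q. The attacker is indifferent when 16q + 2(1−q) = 4q + 5(1−q), giving q = 1/5.
The value is 16·(1/5) + (2)·(4/5) = 24/5.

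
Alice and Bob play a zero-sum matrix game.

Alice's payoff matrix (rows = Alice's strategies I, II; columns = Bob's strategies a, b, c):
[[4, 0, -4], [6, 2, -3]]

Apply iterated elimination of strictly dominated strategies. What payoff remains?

-3

Column b is strictly dominated by c for Bob (-4<0, -3<2); eliminate b.
Column a is strictly dominated by c for Bob (-4<4, -3<6); eliminate a.
Row I is strictly dominated by row II (-3>-4); eliminate I.
Only (II, c) remains, with payoff -3.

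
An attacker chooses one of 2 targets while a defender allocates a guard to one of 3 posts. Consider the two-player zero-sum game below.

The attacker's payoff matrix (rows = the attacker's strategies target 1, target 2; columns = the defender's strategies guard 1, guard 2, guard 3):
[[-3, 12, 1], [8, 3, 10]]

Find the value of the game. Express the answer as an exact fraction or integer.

21/4

Column guard 3 is strictly dominated by guard 1 for the defender (it gives the attacker more in every row).
The remaining 2×2 game on (target 1, target 2) × (guard 1, guard 2) has no saddle point. Let the attacker play target 1 with probability p; indifference gives −3p + 8(1−p) = 12p + 3(1−p), so p = 1/4.
Similarly the defender's optimal q on guard 1 is 9/20, and the value is -3·(9/20) + (12)·(11/20) = 21/4.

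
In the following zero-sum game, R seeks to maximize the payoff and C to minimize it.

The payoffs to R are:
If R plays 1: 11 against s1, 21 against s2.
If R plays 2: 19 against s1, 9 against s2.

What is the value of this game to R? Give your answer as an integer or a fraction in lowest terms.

Row minima are 11 and 9, so R's maximin is 11; column maxima are 19 and 21, so C's minimax is 19. These differ, so the equilibrium is in mixed strategies.
Let R play 1 with probability p. C is indifferent when 11p + 19(1−p) = 21p + 9(1−p), giving p = 1/2.
Let C play s1 with probability q. R is indifferent when 11q + 21(1−q) = 19q + 9(1−q), giving q = 3/5.
The value is 11·(3/5) + (21)·(2/5) = 15.

15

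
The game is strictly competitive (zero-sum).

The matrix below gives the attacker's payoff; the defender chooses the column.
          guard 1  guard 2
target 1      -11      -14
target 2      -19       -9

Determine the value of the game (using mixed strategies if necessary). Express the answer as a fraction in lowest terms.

Row minima are -14 and -19, so the attacker's maximin is -14; column maxima are -11 and -9, so the defender's minimax is -11. These differ, so the equilibrium is in mixed strategies.
Let the attacker play target 1 with probability p. The defender is indifferent when −11p − 19(1−p) = −14p − 9(1−p), giving p = 10/13.
Let the defender play guard 1 with probability q. The attacker is indifferent when −11q − 14(1−q) = −19q − 9(1−q), giving q = 5/13.
The value is -11·(5/13) + (-14)·(8/13) = -167/13.

-167/13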